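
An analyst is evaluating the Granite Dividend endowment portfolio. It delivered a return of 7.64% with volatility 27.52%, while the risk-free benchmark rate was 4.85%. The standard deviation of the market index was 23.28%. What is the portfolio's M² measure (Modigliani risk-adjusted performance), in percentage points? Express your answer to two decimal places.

Sharpe = (Rp − Rf) / σp = (7.64% − 4.85%) / 27.52% = 0.1014
M² = Rf + Sharpe × σm = 4.85% + 0.1014 × 23.28% = 7.2106%

7.21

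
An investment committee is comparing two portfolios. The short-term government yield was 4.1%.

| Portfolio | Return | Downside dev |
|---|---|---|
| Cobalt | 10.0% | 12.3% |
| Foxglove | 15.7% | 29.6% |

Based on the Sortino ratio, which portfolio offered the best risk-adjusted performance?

Cobalt: Sortino ratio = (10.0% − 4.1%) / 12.3% = 0.480
Foxglove: Sortino ratio = (15.7% − 4.1%) / 29.6% = 0.392
Highest: Cobalt (0.480).

Cobalt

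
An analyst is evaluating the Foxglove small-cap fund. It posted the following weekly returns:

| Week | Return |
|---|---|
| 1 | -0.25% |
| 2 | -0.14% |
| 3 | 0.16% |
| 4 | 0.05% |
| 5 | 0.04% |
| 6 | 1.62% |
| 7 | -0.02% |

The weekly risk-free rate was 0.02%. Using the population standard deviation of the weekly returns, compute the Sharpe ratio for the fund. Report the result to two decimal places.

0.32

r̄ = (-0.25 − 0.14 + 0.16 + 0.05 + 0.04 + 1.62 − 0.02) / 7 = 0.2086%
Σ(r − r̄)² = (-0.25 − 0.2086)² + (-0.14 − 0.2086)² + … = 2.4321
σ = √[2.4321 / 7] = 0.5894%
Sharpe = (r̄ − rf) / σ = (0.2086 − 0.02) / 0.5894 = 0.1886 / 0.5894 = 0.3200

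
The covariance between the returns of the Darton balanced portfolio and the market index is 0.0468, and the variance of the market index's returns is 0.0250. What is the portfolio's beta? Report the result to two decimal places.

β = Cov(Rp, Rm) / Var(Rm) = 0.0468 / 0.0250 = 1.8720

1.87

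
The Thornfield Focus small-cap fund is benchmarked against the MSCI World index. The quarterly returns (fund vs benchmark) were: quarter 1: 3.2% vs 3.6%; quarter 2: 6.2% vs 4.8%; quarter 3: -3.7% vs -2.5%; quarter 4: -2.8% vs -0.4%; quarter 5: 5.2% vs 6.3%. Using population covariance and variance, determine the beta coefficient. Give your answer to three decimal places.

1.204

r̄p = 1.6200%,  r̄m = 2.3600%
Cov = Σ(rp − r̄p)(rm − r̄m) / 5 = 13.0588
Var(rm) = Σ(rm − r̄m)² / 5 = 10.8504
β = Cov / Var = 13.0588 / 10.8504 = 1.2035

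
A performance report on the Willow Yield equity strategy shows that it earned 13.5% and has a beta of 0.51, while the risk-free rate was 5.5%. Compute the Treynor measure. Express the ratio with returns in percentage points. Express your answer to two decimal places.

15.69

Treynor = (Rp − Rf) / β = (13.5% − 5.5%) / 0.51 = 8.00 / 0.51 = 15.6863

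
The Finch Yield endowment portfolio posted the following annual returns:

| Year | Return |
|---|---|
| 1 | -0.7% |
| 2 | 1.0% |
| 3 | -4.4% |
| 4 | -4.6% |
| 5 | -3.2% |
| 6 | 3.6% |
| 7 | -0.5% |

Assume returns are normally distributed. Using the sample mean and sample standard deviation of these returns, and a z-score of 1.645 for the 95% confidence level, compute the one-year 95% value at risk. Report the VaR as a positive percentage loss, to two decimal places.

6.21

Mean return r̄ = -8.80 / 7 = -1.2571%
Σ(r − r̄)² = (-0.7 − (-1.2571))² + (1 − (-1.2571))² + (-4.4 − (-1.2571))² + … = 54.3971
σ = √[54.3971 / 6] = 3.0110%
VaR = −(r̄ − z·σ) = −(-1.2571 − 1.645 × 3.0110) = −(-6.2102) = 6.2102%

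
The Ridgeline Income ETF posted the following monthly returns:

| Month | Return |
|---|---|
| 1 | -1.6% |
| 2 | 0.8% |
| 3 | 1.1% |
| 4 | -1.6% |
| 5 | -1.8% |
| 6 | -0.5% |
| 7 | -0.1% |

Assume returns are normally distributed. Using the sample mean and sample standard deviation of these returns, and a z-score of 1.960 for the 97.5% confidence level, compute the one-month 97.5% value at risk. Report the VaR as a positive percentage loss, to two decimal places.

Mean return μ = -3.70 / 7 = -0.5286%
Σ(r − μ)² = (-1.6 − (-0.5286))² + (0.8 − (-0.5286))² + (1.1 − (-0.5286))² + … = 8.5143
sample σ = √(8.5143 / 6) = √1.4191 = 1.1913%
VaR = −(μ − z·σ) = −(-0.5286 − 1.960 × 1.1913) = −(-2.8635) = 2.8635%

2.86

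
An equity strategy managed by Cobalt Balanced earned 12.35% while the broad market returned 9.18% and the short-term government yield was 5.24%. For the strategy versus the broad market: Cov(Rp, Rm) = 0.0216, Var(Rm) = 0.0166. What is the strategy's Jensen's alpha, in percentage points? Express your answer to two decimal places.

1.98

β = Cov / Var = 0.0216 / 0.0166 = 1.3012
E[R] = Rf + β(Rm − Rf) = 5.24% + 1.3012 × (9.18% − 5.24%) = 10.3667%
α = Rp − E[R] = 12.35% − 10.3667% = 1.9833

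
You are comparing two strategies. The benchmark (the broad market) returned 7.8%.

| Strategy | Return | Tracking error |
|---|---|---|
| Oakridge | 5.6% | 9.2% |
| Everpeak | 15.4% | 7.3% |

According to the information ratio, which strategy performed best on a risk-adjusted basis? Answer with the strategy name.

Everpeak

Oakridge: IR = (5.6% − 7.8%) / 9.2% = -0.239
Everpeak: IR = (15.4% − 7.8%) / 7.3% = 1.041
Highest: Everpeak (1.041).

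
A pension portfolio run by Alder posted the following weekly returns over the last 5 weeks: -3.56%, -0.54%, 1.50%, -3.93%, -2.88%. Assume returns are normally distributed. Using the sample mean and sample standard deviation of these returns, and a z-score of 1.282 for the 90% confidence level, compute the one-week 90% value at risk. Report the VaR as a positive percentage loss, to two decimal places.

μ = (-3.56 − 0.54 + 1.5 − 3.93 − 2.88) / 5 = -1.8820%
Σ(r − μ)² = (-3.56 − (-1.8820))² + (-0.54 − (-1.8820))² + (1.5 − (-1.8820))² + … = 21.2449
sample σ = √(21.2449 / 4) = √5.3112 = 2.3046%
VaR = −(μ − z·σ) = −(-1.8820 − 1.282 × 2.3046) = −(-4.8365) = 4.8365%

4.84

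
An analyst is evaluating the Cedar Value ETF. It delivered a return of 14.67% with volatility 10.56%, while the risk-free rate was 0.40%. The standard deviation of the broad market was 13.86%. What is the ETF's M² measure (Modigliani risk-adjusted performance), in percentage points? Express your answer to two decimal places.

19.13

Sharpe = (Rp − Rf) / σp = (14.67% − 0.40%) / 10.56% = 1.3513
M² = Rf + Sharpe × σm = 0.40% + 1.3513 × 13.86% = 19.1290%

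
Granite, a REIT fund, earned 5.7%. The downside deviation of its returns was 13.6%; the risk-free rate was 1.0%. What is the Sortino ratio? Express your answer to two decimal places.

Sortino = (Rp − Rf) / σd = (5.7% − 1.0%) / 13.6% = 4.70% / 13.6% = 0.3456

0.35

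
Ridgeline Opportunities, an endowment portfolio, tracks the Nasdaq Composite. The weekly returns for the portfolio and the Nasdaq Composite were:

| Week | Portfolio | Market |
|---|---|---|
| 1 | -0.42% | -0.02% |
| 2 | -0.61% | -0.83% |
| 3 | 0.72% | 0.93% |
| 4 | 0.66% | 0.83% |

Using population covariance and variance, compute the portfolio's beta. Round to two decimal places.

0.81

r̄p = 0.0875%,  r̄m = 0.2275%
Cov = Σ(rp − r̄p)(rm − r̄m) / 4 = 0.4131
Var(rm) = Σ(rm − r̄m)² / 4 = 0.5090
β = Cov / Var = 0.4131 / 0.5090 = 0.8116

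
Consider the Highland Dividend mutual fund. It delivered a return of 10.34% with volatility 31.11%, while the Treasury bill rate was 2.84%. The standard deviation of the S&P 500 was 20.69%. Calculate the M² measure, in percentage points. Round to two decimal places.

Sharpe = (Rp − Rf) / σp = (10.34% − 2.84%) / 31.11% = 0.2411
M² = Rf + Sharpe × σm = 2.84% + 0.2411 × 20.69% = 7.8284%

7.83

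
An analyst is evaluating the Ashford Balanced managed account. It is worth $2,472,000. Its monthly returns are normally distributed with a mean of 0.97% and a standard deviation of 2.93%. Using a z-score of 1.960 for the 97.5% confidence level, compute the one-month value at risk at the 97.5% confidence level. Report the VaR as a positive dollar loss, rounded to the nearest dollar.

$117,984

Return at the 97.5% tail: μ − z·σ = 0.97% − 1.960 × 2.93% = 0.97 − 5.7428 = -4.7728%
VaR = −(-4.7728%) × $2,472,000 = 4.7728% × $2,472,000 = $117,984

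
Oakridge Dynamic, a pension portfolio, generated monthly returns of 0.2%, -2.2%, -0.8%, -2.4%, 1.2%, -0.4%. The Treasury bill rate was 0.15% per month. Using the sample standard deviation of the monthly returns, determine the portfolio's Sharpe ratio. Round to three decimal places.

Mean return r̄ = -4.40 / 6 = -0.7333%
Sample σ = √[Σ(r − r̄)² / 5] = √[9.6533 / 5] = √1.9307 = 1.3895%
Sharpe = (r̄ − rf) / σ = (-0.7333 − 0.15) / 1.3895 = -0.8833 / 1.3895 = -0.6357

-0.636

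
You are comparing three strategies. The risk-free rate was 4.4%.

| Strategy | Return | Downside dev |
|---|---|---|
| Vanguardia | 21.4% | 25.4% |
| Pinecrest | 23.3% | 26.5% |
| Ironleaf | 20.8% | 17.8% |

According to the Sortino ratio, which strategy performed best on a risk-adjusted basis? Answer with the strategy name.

Vanguardia: Sortino ratio = (21.4% − 4.4%) / 25.4% = 0.669
Pinecrest: Sortino ratio = (23.3% − 4.4%) / 26.5% = 0.713
Ironleaf: Sortino ratio = (20.8% − 4.4%) / 17.8% = 0.921
Highest: Ironleaf (0.921).

Ironleaf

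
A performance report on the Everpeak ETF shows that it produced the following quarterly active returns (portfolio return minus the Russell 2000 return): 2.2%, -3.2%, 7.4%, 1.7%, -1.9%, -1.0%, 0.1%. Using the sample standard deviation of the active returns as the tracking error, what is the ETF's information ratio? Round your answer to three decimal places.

0.217

r̄ = (2.2 − 3.2 + 7.4 + 1.7 − 1.9 − 1 + 0.1) / 7 = 0.7571%
Σ(r − r̄)² = (2.2 − 0.7571)² + (-3.2 − 0.7571)² + … = 73.3371
σ = √[73.3371 / 6] = 3.4961%
IR = r̄ / tracking error = 0.7571 / 3.4961 = 0.2166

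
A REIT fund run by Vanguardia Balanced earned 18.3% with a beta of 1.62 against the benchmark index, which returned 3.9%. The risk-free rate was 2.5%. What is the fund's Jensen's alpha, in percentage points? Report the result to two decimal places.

CAPM expected return = Rf + β(Rm − Rf) = 2.5% + 1.62 × (3.9% − 2.5%) = 2.5 + 1.62 × 1.40 = 4.7680%
Jensen's α = Rp − E[R] = 18.3% − 4.7680% = 13.5320

13.53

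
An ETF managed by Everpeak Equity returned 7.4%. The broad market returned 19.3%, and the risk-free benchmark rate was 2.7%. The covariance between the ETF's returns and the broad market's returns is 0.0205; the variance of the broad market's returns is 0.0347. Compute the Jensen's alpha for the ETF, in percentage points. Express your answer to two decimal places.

-5.11

β = Cov / Var = 0.0205 / 0.0347 = 0.5908
E[R] = Rf + β(Rm − Rf) = 2.7% + 0.5908 × (19.3% − 2.7%) = 12.5073%
α = Rp − E[R] = 7.4% − 12.5073% = -5.1073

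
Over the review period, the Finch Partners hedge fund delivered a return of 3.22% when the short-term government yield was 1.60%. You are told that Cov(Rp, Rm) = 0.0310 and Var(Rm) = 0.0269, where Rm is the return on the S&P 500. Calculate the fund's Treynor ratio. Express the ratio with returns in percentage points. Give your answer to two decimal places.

β = Cov / Var = 0.0310 / 0.0269 = 1.1524
Treynor = (Rp − Rf) / β = (3.22% − 1.60%) / 1.1524 = 1.62 / 1.1524 = 1.4058

1.41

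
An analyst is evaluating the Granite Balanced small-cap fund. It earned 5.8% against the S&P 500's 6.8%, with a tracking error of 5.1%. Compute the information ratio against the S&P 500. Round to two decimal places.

-0.20

IR = (Rp − Rb) / TE = (5.8% − 6.8%) / 5.1% = -1.00% / 5.1% = -0.1961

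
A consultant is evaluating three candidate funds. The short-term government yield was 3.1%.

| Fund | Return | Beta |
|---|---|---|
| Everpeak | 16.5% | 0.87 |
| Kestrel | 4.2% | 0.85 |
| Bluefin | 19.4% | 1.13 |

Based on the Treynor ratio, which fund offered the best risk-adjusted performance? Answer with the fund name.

Everpeak: Treynor = (16.5% − 3.1%) / 0.87 = 15.402
Kestrel: Treynor = (4.2% − 3.1%) / 0.85 = 1.294
Bluefin: Treynor = (19.4% − 3.1%) / 1.13 = 14.425
Highest: Everpeak (15.402).

Everpeak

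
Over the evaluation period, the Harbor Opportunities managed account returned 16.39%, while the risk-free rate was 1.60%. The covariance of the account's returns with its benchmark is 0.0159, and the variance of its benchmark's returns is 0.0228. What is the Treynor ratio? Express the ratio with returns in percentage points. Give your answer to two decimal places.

21.21

β = Cov / Var = 0.0159 / 0.0228 = 0.6974
Treynor = (Rp − Rf) / β = (16.39% − 1.60%) / 0.6974 = 14.79 / 0.6974 = 21.2073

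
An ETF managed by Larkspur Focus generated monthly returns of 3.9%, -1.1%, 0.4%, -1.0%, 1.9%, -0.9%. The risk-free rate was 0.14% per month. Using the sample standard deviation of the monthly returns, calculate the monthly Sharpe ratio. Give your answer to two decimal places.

r̄ = (3.9 − 1.1 + 0.4 − 1 + 1.9 − 0.9) / 6 = 3.20 / 6 = 0.5333%
Σ(r − r̄)² = (3.9 − 0.5333)² + (-1.1 − 0.5333)² + … = 20.2933
σ = √[20.2933 / 5] = 2.0146%
Sharpe = (r̄ − rf) / σ = (0.5333 − 0.14) / 2.0146 = 0.3933 / 2.0146 = 0.1952

0.20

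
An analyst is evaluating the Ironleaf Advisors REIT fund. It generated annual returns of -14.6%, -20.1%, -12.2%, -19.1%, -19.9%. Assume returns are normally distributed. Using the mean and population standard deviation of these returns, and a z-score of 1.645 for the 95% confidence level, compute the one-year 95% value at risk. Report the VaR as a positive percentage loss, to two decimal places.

22.44

μ = (-14.6 − 20.1 − 12.2 − 19.1 − 19.9) / 5 = -85.90 / 5 = -17.1800%
Σ(r − μ)² = 51.0680; population σ = √(51.0680/5) = 3.1959%
VaR = −(μ − z·σ) = −(-17.1800 − 1.645 × 3.1959) = −(-22.4373) = 22.4373%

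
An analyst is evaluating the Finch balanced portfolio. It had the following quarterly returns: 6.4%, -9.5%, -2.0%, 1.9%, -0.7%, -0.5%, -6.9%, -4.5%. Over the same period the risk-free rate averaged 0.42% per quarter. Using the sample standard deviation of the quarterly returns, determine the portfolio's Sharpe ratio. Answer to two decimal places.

μ = (6.4 − 9.5 − 2 + 1.9 − 0.7 − 0.5 − 6.9 − 4.5) / 8 = -1.9750%
Σ(r − μ)² = (6.4 − (-1.9750))² + (-9.5 − (-1.9750))² + (-2 − (-1.9750))² + … = 176.2150
sample σ = √(176.2150 / 7) = √25.1736 = 5.0173%
Sharpe = (μ − rf) / σ = (-1.9750 − 0.42) / 5.0173 = -2.3950 / 5.0173 = -0.4773

-0.48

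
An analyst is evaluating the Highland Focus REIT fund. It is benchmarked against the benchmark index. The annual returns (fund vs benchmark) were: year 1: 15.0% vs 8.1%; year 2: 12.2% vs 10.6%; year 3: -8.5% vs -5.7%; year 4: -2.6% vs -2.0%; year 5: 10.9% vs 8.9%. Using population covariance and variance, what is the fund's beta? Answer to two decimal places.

r̄p = 5.4000%,  r̄m = 3.9800%
Cov = Σ(rp − r̄p)(rm − r̄m) / 5 = 58.8040
Var(rm) = Σ(rm − r̄m)² / 5 = 42.8936
β = Cov / Var = 58.8040 / 42.8936 = 1.3709

1.37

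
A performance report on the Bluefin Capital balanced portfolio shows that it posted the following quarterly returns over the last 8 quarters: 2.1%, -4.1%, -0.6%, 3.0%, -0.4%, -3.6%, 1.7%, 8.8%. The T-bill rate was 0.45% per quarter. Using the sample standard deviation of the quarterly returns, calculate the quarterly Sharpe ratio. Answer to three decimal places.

Mean return r̄ = 6.90 / 8 = 0.8625%
Σ(r − r̄)² = 118.0788; sample σ = √(118.0788/7) = 4.1071%
Sharpe = (r̄ − rf) / σ = (0.8625 − 0.45) / 4.1071 = 0.4125 / 4.1071 = 0.1004

0.100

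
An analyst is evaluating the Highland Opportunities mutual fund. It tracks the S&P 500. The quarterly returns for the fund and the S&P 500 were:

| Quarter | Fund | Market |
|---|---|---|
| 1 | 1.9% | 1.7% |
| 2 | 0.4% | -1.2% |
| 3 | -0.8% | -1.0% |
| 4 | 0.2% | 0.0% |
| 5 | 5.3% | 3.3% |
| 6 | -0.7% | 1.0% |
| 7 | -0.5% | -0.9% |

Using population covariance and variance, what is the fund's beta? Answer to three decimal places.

1.093

r̄p = 0.8286%,  r̄m = 0.4143%
Cov = Σ(rp − r̄p)(rm − r̄m) / 7 = 2.6267
Var(rm) = Σ(rm − r̄m)² / 7 = 2.4041
β = Cov / Var = 2.6267 / 2.4041 = 1.0926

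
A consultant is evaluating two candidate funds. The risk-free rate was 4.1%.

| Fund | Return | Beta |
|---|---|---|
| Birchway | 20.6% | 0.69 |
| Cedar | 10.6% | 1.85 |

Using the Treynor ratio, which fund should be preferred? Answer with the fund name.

Birchway

Birchway: Treynor = (20.6% − 4.1%) / 0.69 = 23.913
Cedar: Treynor = (10.6% − 4.1%) / 1.85 = 3.514
Highest: Birchway (23.913).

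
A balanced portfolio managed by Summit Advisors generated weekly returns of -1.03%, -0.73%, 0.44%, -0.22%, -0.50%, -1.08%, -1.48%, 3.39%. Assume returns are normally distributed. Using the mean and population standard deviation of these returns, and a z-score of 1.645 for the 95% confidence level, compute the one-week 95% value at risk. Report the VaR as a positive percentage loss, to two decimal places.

2.53

Mean return r̄ = -1.210 / 8 = -0.1513%
Population std dev = √[16.7517 / 8] = 1.4471%
VaR = −(r̄ − z·σ) = −(-0.1513 − 1.645 × 1.4471) = −(-2.5318) = 2.5318%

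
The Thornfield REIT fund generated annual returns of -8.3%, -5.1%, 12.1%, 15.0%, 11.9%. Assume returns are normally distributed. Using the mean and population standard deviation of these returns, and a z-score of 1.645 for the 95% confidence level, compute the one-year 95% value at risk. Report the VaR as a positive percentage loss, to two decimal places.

10.94

Mean return r̄ = 25.60 / 5 = 5.1200%
Population σ = √[Σ(r − r̄)² / 5] = √[476.8480 / 5] = √95.3696 = 9.7657%
VaR = −(r̄ − z·σ) = −(5.1200 − 1.645 × 9.7657) = −(-10.9446) = 10.9446%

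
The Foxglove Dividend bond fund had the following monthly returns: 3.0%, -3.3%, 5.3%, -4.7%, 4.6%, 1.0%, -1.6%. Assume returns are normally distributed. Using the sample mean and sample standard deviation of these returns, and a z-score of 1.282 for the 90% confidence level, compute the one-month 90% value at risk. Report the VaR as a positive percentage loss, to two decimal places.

4.41

Mean return r̄ = 4.30 / 7 = 0.6143%
Sample std dev = √[92.1486 / 6] = 3.9189%
VaR = −(r̄ − z·σ) = −(0.6143 − 1.282 × 3.9189) = −(-4.4097) = 4.4097%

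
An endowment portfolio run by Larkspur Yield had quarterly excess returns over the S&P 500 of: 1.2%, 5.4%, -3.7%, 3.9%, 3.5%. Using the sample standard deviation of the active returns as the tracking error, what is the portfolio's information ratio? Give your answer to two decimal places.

0.58

Mean return r̄ = 10.30 / 5 = 2.0600%
Sample σ = √[Σ(r − r̄)² / 4] = √[50.5320 / 4] = √12.6330 = 3.5543%
IR = r̄ / tracking error = 2.0600 / 3.5543 = 0.5796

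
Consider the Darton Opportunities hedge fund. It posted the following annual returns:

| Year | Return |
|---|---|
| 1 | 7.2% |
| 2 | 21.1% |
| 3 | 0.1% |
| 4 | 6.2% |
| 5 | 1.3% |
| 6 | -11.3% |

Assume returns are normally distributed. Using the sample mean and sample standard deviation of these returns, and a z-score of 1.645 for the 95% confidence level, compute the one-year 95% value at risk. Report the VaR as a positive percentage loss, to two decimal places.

r̄ = (7.2 + 21.1 + 0.1 + 6.2 + 1.3 − 11.3) / 6 = 24.60 / 6 = 4.1000%
Sample std dev = √[564.0200 / 5] = 10.6209%
VaR = −(r̄ − z·σ) = −(4.1000 − 1.645 × 10.6209) = −(-13.3714) = 13.3714%

13.37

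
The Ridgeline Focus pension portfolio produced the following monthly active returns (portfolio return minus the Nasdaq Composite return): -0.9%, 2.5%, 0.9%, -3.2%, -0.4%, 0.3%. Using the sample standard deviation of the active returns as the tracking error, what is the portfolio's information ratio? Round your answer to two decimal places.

-0.07

r̄ = (-0.9 + 2.5 + 0.9 − 3.2 − 0.4 + 0.3) / 6 = -0.1333%
Sample σ = √[Σ(r − r̄)² / 5] = √[18.2533 / 5] = √3.6507 = 1.9107%
IR = r̄ / tracking error = -0.1333 / 1.9107 = -0.0698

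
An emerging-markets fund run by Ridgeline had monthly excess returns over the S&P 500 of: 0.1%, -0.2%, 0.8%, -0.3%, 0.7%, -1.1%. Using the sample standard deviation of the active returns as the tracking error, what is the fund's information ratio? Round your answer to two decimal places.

0.00

r̄ = (0.1 − 0.2 + 0.8 − 0.3 + 0.7 − 1.1) / 6 = -0.00 / 6 = 0.0000%
Sample std dev = √[2.4800 / 5] = 0.7043%
IR = r̄ / tracking error = 0.0000 / 0.7043 = 0.0000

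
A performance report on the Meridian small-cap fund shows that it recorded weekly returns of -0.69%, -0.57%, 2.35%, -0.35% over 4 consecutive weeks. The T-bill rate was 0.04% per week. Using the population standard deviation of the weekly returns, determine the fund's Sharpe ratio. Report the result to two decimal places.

0.12

r̄ = (-0.69 − 0.57 + 2.35 − 0.35) / 4 = 0.1850%
Population std dev = √[6.3091 / 4] = 1.2559%
Sharpe = (r̄ − rf) / σ = (0.1850 − 0.04) / 1.2559 = 0.1450 / 1.2559 = 0.1155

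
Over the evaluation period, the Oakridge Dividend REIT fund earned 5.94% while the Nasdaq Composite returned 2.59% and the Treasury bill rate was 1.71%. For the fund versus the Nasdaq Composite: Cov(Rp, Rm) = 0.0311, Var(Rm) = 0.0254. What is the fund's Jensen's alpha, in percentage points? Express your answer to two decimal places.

3.15

β = Cov / Var = 0.0311 / 0.0254 = 1.2244
E[R] = Rf + β(Rm − Rf) = 1.71% + 1.2244 × (2.59% − 1.71%) = 2.7875%
α = Rp − E[R] = 5.94% − 2.7875% = 3.1525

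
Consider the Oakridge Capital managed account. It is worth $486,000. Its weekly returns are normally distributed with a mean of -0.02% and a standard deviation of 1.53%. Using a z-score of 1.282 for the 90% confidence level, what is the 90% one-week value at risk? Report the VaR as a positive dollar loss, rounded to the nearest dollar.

$9,630

Return at the 90% tail: μ − z·σ = -0.02% − 1.282 × 1.53% = -0.02 − 1.96146 = -1.98146%
VaR = −(-1.98146%) × $486,000 = 1.98146% × $486,000 = $9,630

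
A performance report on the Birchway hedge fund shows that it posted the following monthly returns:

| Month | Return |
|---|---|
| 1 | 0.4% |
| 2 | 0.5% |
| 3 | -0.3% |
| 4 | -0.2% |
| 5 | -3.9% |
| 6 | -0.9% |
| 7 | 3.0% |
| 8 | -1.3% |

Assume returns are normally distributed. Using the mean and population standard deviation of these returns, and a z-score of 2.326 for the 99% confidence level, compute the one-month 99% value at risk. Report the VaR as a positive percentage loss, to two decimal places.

4.56

Mean return μ = -2.70 / 8 = -0.3375%
Population std dev = √[26.3388 / 8] = 1.8145%
VaR = −(μ − z·σ) = −(-0.3375 − 2.326 × 1.8145) = −(-4.5580) = 4.5580%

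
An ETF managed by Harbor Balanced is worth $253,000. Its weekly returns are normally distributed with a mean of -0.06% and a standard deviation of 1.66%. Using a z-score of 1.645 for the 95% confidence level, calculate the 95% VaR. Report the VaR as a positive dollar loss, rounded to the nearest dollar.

Return at the 95% tail: μ − z·σ = -0.06% − 1.645 × 1.66% = -0.06 − 2.7307 = -2.7907%
VaR = −(-2.7907%) × $253,000 = 2.7907% × $253,000 = $7,060

$7,060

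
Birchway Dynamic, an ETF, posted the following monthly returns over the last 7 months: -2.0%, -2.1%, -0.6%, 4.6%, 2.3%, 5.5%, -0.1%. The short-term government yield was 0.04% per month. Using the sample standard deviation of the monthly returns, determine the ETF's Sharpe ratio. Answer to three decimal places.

r̄ = (-2 − 2.1 − 0.6 + 4.6 + 2.3 + 5.5 − 0.1) / 7 = 7.60 / 7 = 1.0857%
Sample std dev = √[57.2286 / 6] = 3.0884%
Sharpe = (r̄ − rf) / σ = (1.0857 − 0.04) / 3.0884 = 1.0457 / 3.0884 = 0.3386

0.339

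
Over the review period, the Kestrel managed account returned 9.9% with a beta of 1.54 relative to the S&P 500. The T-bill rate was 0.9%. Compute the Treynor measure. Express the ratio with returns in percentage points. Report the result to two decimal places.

5.84

Treynor = (Rp − Rf) / β = (9.9% − 0.9%) / 1.54 = 9.00 / 1.54 = 5.8442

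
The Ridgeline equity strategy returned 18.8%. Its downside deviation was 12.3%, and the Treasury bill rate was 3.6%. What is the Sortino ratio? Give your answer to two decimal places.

1.24

Sortino = (Rp − Rf) / σd = (18.8% − 3.6%) / 12.3% = 15.20% / 12.3% = 1.2358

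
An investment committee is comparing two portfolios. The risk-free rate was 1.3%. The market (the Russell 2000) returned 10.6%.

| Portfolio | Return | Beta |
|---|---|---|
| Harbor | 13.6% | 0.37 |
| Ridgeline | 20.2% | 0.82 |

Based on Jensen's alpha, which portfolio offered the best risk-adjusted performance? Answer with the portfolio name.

Ridgeline

Harbor: α = 13.6% − [1.3% + 0.37 × (10.6% − 1.3%)] = 8.859
Ridgeline: α = 20.2% − [1.3% + 0.82 × (10.6% − 1.3%)] = 11.274
Highest: Ridgeline (11.274).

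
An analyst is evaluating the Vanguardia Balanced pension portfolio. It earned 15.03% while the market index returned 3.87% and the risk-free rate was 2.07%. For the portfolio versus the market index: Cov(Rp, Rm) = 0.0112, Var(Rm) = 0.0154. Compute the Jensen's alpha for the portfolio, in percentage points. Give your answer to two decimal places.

11.65

β = Cov / Var = 0.0112 / 0.0154 = 0.7273
E[R] = Rf + β(Rm − Rf) = 2.07% + 0.7273 × (3.87% − 2.07%) = 3.3791%
α = Rp − E[R] = 15.03% − 3.3791% = 11.6509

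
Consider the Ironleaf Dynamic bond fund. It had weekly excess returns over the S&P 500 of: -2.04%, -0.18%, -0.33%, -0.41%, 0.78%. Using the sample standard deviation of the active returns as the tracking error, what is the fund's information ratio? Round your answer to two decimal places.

μ = (-2.04 − 0.18 − 0.33 − 0.41 + 0.78) / 5 = -0.4360%
Sample σ = √[Σ(r − μ)² / 4] = √[4.1289 / 4] = √1.0322 = 1.0160%
IR = μ / tracking error = -0.4360 / 1.0160 = -0.4291

-0.43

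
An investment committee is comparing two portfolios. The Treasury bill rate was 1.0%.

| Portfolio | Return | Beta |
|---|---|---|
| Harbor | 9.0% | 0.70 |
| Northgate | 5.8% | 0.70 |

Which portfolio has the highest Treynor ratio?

Harbor: Treynor = (9.0% − 1.0%) / 0.70 = 11.429
Northgate: Treynor = (5.8% − 1.0%) / 0.70 = 6.857
Highest: Harbor (11.429).

Harbor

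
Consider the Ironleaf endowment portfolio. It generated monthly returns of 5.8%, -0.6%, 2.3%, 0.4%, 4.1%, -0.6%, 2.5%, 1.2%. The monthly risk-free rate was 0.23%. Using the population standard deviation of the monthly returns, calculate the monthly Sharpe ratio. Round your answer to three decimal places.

μ = (5.8 − 0.6 + 2.3 + 0.4 + 4.1 − 0.6 + 2.5 + 1.2) / 8 = 15.10 / 8 = 1.8875%
Σ(r − μ)² = (5.8 − 1.8875)² + (-0.6 − 1.8875)² + (2.3 − 1.8875)² + … = 35.8088
population σ = √(35.8088 / 8) = √4.4761 = 2.1157%
Sharpe = (μ − rf) / σ = (1.8875 − 0.23) / 2.1157 = 1.6575 / 2.1157 = 0.7834

0.783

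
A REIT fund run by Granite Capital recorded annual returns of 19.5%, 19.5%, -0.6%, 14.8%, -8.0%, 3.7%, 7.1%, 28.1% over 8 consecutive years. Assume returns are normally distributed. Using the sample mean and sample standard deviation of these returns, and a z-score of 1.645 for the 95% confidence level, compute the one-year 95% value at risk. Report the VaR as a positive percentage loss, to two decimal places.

Mean return μ = 84.10 / 8 = 10.5125%
Sample σ = √[Σ(r − μ)² / 7] = √[1013.5088 / 7] = √144.7870 = 12.0327%
VaR = −(μ − z·σ) = −(10.5125 − 1.645 × 12.0327) = −(-9.2813) = 9.2813%

9.28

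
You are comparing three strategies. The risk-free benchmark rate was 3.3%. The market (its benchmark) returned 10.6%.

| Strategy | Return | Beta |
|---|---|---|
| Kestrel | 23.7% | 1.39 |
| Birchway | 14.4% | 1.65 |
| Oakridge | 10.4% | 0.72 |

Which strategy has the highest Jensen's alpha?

Kestrel: α = 23.7% − [3.3% + 1.39 × (10.6% − 3.3%)] = 10.253
Birchway: α = 14.4% − [3.3% + 1.65 × (10.6% − 3.3%)] = -0.945
Oakridge: α = 10.4% − [3.3% + 0.72 × (10.6% − 3.3%)] = 1.844
Highest: Kestrel (10.253).

Kestrel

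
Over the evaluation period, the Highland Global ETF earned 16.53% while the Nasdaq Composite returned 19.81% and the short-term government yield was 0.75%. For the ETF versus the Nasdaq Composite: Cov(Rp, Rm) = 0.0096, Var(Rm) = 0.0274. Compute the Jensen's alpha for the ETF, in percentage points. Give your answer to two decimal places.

9.10

β = Cov / Var = 0.0096 / 0.0274 = 0.3504
E[R] = Rf + β(Rm − Rf) = 0.75% + 0.3504 × (19.81% − 0.75%) = 7.4286%
α = Rp − E[R] = 16.53% − 7.4286% = 9.1014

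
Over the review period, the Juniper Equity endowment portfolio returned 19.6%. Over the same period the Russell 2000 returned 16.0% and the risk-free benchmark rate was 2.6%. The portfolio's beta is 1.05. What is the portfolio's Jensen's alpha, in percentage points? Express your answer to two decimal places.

CAPM expected return = Rf + β(Rm − Rf) = 2.6% + 1.05 × (16.0% − 2.6%) = 2.6 + 1.05 × 13.40 = 16.6700%
Jensen's α = Rp − E[R] = 19.6% − 16.6700% = 2.9300

2.93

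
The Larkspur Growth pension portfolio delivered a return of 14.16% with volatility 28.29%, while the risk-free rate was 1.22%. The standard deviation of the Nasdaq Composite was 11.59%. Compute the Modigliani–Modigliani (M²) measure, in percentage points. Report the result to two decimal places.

Sharpe = (Rp − Rf) / σp = (14.16% − 1.22%) / 28.29% = 0.4574
M² = Rf + Sharpe × σm = 1.22% + 0.4574 × 11.59% = 6.5213%

6.52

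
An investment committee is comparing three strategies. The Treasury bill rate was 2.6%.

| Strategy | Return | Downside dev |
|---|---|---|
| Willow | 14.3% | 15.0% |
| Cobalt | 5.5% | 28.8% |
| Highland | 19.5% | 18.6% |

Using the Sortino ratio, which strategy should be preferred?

Willow: Sortino ratio = (14.3% − 2.6%) / 15.0% = 0.780
Cobalt: Sortino ratio = (5.5% − 2.6%) / 28.8% = 0.101
Highland: Sortino ratio = (19.5% − 2.6%) / 18.6% = 0.909
Highest: Highland (0.909).

Highland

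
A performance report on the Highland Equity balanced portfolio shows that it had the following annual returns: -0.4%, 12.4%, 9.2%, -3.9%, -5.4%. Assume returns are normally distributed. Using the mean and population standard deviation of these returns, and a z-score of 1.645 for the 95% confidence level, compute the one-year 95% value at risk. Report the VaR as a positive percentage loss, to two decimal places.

r̄ = (-0.4 + 12.4 + 9.2 − 3.9 − 5.4) / 5 = 11.90 / 5 = 2.3800%
Σ(r − r̄)² = (-0.4 − 2.3800)² + (12.4 − 2.3800)² + (9.2 − 2.3800)² + … = 254.6080
population σ = √(254.6080 / 5) = √50.9216 = 7.1359%
VaR = −(r̄ − z·σ) = −(2.3800 − 1.645 × 7.1359) = −(-9.3586) = 9.3586%

9.36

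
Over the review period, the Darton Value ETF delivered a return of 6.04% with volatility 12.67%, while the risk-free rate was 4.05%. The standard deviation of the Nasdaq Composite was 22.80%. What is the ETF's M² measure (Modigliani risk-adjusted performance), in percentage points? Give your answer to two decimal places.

Sharpe = (Rp − Rf) / σp = (6.04% − 4.05%) / 12.67% = 0.1571
M² = Rf + Sharpe × σm = 4.05% + 0.1571 × 22.80% = 7.6319%

7.63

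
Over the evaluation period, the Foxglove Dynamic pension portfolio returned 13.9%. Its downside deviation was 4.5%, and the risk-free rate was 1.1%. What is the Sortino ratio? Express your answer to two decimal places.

Sortino = (Rp − Rf) / σd = (13.9% − 1.1%) / 4.5% = 12.80% / 4.5% = 2.8444

2.84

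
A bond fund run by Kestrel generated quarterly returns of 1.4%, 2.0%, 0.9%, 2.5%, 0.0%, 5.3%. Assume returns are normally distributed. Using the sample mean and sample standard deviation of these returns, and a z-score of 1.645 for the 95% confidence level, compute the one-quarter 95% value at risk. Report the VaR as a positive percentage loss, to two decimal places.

0.99

μ = (1.4 + 2 + 0.9 + 2.5 + 0 + 5.3) / 6 = 12.10 / 6 = 2.0167%
Σ(r − μ)² = (1.4 − 2.0167)² + (2 − 2.0167)² + (0.9 − 2.0167)² + … = 16.7083
sample σ = √(16.7083 / 5) = √3.3417 = 1.8280%
VaR = −(μ − z·σ) = −(2.0167 − 1.645 × 1.8280) = −(-0.9904) = 0.9904%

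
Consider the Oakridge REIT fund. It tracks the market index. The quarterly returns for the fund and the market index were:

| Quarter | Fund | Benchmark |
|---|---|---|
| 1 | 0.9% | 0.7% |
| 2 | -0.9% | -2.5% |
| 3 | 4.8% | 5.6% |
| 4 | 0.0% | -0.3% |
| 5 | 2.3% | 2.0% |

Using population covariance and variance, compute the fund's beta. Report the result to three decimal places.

0.735

r̄p = 1.4200%,  r̄m = 1.1000%
Cov = Σ(rp − r̄p)(rm − r̄m) / 5 = 5.3100
Var(rm) = Σ(rm − r̄m)² / 5 = 7.2280
β = Cov / Var = 5.3100 / 7.2280 = 0.7346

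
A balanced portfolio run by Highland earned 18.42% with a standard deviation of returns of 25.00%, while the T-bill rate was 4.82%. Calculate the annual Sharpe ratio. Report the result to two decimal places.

Sharpe = (Rp − Rf) / σp = (18.42% − 4.82%) / 25.00% = 13.60% / 25.00% = 0.5440

0.54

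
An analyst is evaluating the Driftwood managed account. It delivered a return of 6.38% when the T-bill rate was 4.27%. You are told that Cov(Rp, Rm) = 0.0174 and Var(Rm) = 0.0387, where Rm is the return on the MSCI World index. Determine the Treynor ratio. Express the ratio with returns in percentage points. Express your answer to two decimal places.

4.69

β = Cov / Var = 0.0174 / 0.0387 = 0.4496
Treynor = (Rp − Rf) / β = (6.38% − 4.27%) / 0.4496 = 2.11 / 0.4496 = 4.6931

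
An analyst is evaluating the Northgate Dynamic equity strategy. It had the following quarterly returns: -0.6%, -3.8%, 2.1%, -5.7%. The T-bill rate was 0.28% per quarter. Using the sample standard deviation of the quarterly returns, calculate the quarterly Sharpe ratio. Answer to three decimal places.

r̄ = (-0.6 − 3.8 + 2.1 − 5.7) / 4 = -2.0000%
Sample σ = √[Σ(r − r̄)² / 3] = √[35.7000 / 3] = √11.9000 = 3.4496%
Sharpe = (r̄ − rf) / σ = (-2.0000 − 0.28) / 3.4496 = -2.2800 / 3.4496 = -0.6609

-0.661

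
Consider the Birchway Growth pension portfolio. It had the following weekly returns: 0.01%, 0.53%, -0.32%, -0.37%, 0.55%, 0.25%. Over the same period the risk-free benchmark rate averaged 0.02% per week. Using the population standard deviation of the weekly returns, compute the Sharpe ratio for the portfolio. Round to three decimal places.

0.240

μ = (0.01 + 0.53 − 0.32 − 0.37 + 0.55 + 0.25) / 6 = 0.1083%
Σ(r − μ)² = 0.8149; population σ = √(0.8149/6) = 0.3685%
Sharpe = (μ − rf) / σ = (0.1083 − 0.02) / 0.3685 = 0.0883 / 0.3685 = 0.2396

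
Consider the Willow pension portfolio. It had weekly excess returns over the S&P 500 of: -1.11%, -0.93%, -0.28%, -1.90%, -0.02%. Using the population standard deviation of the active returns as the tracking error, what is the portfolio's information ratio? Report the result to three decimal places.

-1.281

r̄ = (-1.11 − 0.93 − 0.28 − 1.9 − 0.02) / 5 = -4.240 / 5 = -0.8480%
Σ(r − r̄)² = (-1.11 − (-0.8480))² + (-0.93 − (-0.8480))² + (-0.28 − (-0.8480))² + … = 2.1903
σ = √[2.1903 / 5] = 0.6619%
IR = r̄ / tracking error = -0.8480 / 0.6619 = -1.2812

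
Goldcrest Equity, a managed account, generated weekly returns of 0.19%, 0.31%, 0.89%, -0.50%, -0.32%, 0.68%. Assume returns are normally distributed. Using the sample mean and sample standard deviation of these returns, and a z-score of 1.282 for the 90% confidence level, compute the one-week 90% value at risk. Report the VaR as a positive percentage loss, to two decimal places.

0.49

Mean return r̄ = 1.250 / 6 = 0.2083%
Σ(r − r̄)² = (0.19 − 0.2083)² + (0.31 − 0.2083)² + … = 1.4787
σ = √[1.4787 / 5] = 0.5438%
VaR = −(r̄ − z·σ) = −(0.2083 − 1.282 × 0.5438) = −(-0.4889) = 0.4889%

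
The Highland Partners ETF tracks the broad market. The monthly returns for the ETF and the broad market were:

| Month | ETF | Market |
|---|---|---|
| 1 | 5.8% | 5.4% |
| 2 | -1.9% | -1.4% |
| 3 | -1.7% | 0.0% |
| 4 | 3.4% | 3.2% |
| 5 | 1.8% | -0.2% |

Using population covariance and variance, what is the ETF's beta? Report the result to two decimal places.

1.08

r̄p = 1.4800%,  r̄m = 1.4000%
Cov = Σ(rp − r̄p)(rm − r̄m) / 5 = 6.8280
Var(rm) = Σ(rm − r̄m)² / 5 = 6.3200
β = Cov / Var = 6.8280 / 6.3200 = 1.0804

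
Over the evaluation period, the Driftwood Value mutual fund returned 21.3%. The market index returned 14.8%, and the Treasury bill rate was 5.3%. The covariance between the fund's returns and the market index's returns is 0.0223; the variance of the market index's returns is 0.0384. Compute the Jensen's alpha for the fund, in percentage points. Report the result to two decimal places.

10.48

β = Cov / Var = 0.0223 / 0.0384 = 0.5807
E[R] = Rf + β(Rm − Rf) = 5.3% + 0.5807 × (14.8% − 5.3%) = 10.8167%
α = Rp − E[R] = 21.3% − 10.8167% = 10.4833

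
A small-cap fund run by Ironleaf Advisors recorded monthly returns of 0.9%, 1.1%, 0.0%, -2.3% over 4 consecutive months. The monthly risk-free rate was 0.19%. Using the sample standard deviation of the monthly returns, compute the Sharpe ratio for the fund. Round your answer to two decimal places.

Mean return r̄ = -0.30 / 4 = -0.0750%
Σ(r − r̄)² = (0.9 − (-0.0750))² + (1.1 − (-0.0750))² + (0 − (-0.0750))² + … = 7.2875
sample σ = √(7.2875 / 3) = √2.4292 = 1.5586%
Sharpe = (r̄ − rf) / σ = (-0.0750 − 0.19) / 1.5586 = -0.2650 / 1.5586 = -0.1700

-0.17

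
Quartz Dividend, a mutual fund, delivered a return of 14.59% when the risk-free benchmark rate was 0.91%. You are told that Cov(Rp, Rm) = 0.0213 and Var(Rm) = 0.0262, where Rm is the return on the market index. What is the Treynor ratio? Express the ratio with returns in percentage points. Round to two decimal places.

16.83

β = Cov / Var = 0.0213 / 0.0262 = 0.8130
Treynor = (Rp − Rf) / β = (14.59% − 0.91%) / 0.8130 = 13.68 / 0.8130 = 16.8266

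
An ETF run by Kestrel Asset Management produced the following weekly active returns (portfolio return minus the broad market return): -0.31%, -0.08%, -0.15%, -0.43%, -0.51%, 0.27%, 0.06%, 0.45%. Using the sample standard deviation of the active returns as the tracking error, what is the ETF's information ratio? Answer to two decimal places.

r̄ = (-0.31 − 0.08 − 0.15 − 0.43 − 0.51 + 0.27 + 0.06 + 0.45) / 8 = -0.700 / 8 = -0.0875%
Sample σ = √[Σ(r − r̄)² / 7] = √[0.7878 / 7] = √0.1125 = 0.3354%
IR = r̄ / tracking error = -0.0875 / 0.3354 = -0.2609

-0.26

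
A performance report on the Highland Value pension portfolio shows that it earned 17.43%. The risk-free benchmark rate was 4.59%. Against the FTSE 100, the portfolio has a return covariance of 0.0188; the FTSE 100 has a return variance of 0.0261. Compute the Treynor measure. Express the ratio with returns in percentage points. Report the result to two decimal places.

β = Cov / Var = 0.0188 / 0.0261 = 0.7203
Treynor = (Rp − Rf) / β = (17.43% − 4.59%) / 0.7203 = 12.84 / 0.7203 = 17.8259

17.83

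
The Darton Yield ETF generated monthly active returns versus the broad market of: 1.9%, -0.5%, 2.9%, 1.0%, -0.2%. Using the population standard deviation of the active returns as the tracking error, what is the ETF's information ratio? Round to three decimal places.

0.801

Mean return μ = 5.10 / 5 = 1.0200%
Population std dev = √[8.1080 / 5] = 1.2734%
IR = μ / tracking error = 1.0200 / 1.2734 = 0.8010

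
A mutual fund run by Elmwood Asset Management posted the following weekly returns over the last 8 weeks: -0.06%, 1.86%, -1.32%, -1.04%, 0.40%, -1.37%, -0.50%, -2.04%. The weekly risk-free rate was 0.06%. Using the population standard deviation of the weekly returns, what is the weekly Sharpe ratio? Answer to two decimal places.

-0.49

r̄ = (-0.06 + 1.86 − 1.32 − 1.04 + 0.4 − 1.37 − 0.5 − 2.04) / 8 = -4.070 / 8 = -0.5088%
Σ(r − r̄)² = 10.6651; population σ = √(10.6651/8) = 1.1546%
Sharpe = (r̄ − rf) / σ = (-0.5088 − 0.06) / 1.1546 = -0.5688 / 1.1546 = -0.4926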